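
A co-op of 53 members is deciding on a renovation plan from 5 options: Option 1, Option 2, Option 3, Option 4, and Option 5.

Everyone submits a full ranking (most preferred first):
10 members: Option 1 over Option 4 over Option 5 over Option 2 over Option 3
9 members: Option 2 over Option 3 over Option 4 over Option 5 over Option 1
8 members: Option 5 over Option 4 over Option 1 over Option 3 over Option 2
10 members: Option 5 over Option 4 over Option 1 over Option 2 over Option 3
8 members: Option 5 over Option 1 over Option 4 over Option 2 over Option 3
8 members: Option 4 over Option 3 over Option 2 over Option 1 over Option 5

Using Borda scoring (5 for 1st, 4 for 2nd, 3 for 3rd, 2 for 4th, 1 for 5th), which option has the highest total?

Option 4

Option 1: 10×5 + 9×1 + 8×3 + 10×3 + 8×4 + 8×2 = 161
Option 2: 10×2 + 9×5 + 8×1 + 10×2 + 8×2 + 8×3 = 133
Option 3: 10×1 + 9×4 + 8×2 + 10×1 + 8×1 + 8×4 = 112
Option 4: 10×4 + 9×3 + 8×4 + 10×4 + 8×3 + 8×5 = 203
Option 5: 10×3 + 9×2 + 8×5 + 10×5 + 8×5 + 8×1 = 186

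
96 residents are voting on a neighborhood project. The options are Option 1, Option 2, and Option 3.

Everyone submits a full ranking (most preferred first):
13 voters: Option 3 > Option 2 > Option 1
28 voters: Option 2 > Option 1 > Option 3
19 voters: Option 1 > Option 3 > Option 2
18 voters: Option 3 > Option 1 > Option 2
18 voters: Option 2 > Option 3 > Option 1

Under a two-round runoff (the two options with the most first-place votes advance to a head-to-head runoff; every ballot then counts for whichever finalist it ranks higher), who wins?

Round 1 first-place votes: Option 1 19, Option 2 46, Option 3 31. Option 2 and Option 3 advance.
Runoff: Option 2 is ranked above Option 3 on 46 ballots, Option 3 above Option 2 on 50.

Option 3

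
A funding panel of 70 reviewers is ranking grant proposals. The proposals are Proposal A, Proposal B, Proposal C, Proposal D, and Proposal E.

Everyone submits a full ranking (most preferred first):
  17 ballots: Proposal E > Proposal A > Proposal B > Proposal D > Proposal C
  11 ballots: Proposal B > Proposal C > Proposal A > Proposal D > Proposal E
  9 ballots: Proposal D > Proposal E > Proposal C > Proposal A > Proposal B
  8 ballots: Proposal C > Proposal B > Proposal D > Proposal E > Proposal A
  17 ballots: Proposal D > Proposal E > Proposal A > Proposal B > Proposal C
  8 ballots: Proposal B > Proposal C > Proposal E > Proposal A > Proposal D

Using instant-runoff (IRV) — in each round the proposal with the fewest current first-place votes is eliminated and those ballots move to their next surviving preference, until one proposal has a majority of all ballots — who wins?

Round 1: Proposal A 0, Proposal B 19, Proposal C 8, Proposal D 26, Proposal E 17. Proposal A eliminated.
Round 2: Proposal B 19, Proposal C 8, Proposal D 26, Proposal E 17. Proposal C eliminated.
Round 3: Proposal B 27, Proposal D 26, Proposal E 17. Proposal E eliminated.
Round 4: Proposal B 44, Proposal D 26. Proposal B has a majority (≥36).

Proposal B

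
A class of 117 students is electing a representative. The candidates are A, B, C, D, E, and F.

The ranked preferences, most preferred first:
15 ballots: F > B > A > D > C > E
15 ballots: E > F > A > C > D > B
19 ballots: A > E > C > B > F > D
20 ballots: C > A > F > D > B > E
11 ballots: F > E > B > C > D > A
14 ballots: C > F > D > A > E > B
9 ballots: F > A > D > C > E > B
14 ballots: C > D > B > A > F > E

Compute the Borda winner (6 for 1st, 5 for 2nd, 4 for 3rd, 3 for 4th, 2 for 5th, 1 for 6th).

F

A: 15×4 + 15×4 + 19×6 + 20×5 + 11×1 + 14×3 + 9×5 + 14×3 = 474
B: 15×5 + 15×1 + 19×3 + 20×2 + 11×4 + 14×1 + 9×1 + 14×4 = 310
C: 15×2 + 15×3 + 19×4 + 20×6 + 11×3 + 14×6 + 9×3 + 14×6 = 499
D: 15×3 + 15×2 + 19×1 + 20×3 + 11×2 + 14×4 + 9×4 + 14×5 = 338
E: 15×1 + 15×6 + 19×5 + 20×1 + 11×5 + 14×2 + 9×2 + 14×1 = 335
F: 15×6 + 15×5 + 19×2 + 20×4 + 11×6 + 14×5 + 9×6 + 14×2 = 501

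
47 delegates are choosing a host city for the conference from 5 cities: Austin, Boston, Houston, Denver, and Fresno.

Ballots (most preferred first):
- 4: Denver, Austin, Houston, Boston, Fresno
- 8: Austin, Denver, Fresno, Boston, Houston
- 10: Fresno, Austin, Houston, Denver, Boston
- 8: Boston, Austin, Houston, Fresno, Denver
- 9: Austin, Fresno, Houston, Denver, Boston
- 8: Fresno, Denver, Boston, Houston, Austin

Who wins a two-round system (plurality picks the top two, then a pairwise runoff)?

Round 1 first-place votes: Austin 17, Boston 8, Houston 0, Denver 4, Fresno 18. Fresno and Austin advance.
Runoff: Fresno is ranked above Austin on 18 ballots, Austin above Fresno on 29.

Austin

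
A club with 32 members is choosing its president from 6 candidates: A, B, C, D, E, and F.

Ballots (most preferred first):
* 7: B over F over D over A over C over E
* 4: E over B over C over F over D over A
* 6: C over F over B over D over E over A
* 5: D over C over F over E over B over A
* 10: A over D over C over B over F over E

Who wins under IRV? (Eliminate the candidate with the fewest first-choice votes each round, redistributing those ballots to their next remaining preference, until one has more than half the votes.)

Round 1: A 10, B 7, C 6, D 5, E 4, F 0. F eliminated.
Round 2: A 10, B 7, C 6, D 5, E 4. E eliminated.
Round 3: A 10, B 11, C 6, D 5. D eliminated.
Round 4: A 10, B 11, C 11. A eliminated.
Round 5: B 11, C 21. C has a majority (≥17).

C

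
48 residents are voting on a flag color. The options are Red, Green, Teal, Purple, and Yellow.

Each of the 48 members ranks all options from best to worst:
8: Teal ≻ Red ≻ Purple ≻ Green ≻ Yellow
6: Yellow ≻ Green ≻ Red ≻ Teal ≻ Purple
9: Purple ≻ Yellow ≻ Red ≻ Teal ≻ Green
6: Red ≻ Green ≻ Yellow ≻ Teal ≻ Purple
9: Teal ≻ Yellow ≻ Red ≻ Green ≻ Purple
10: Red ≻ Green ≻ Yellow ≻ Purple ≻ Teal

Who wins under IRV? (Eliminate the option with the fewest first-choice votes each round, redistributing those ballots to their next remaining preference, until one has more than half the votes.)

Red

Round 1: Red 16, Green 0, Teal 17, Purple 9, Yellow 6. Green eliminated.
Round 2: Red 16, Teal 17, Purple 9, Yellow 6. Yellow eliminated.
Round 3: Red 22, Teal 17, Purple 9. Purple eliminated.
Round 4: Red 31, Teal 17. Red has a majority (≥25).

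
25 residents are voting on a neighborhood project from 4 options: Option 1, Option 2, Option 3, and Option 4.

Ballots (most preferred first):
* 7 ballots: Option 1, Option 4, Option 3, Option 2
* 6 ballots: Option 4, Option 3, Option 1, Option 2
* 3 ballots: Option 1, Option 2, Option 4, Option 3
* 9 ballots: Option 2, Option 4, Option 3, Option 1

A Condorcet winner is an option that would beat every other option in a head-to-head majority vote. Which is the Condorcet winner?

Option 4 vs Option 1: 15–10
Option 4 vs Option 2: 13–12
Option 4 vs Option 3: 25–0
Option 4 beats every other option.

Option 4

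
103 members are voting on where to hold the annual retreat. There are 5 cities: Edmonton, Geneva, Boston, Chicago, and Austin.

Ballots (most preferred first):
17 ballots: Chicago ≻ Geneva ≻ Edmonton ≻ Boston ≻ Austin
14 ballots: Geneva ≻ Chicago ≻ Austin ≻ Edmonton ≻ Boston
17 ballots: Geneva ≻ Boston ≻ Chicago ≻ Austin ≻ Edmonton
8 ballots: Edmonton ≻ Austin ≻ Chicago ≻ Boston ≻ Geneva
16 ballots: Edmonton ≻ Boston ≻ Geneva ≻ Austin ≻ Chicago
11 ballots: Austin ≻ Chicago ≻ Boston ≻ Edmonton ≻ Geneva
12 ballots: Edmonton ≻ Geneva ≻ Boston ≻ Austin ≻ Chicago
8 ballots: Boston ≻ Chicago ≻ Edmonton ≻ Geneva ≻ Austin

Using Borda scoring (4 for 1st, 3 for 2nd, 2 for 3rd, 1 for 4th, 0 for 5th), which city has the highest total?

Geneva

Edmonton: 17×2 + 14×1 + 17×0 + 8×4 + 16×4 + 11×1 + 12×4 + 8×2 = 219
Geneva: 17×3 + 14×4 + 17×4 + 8×0 + 16×2 + 11×0 + 12×3 + 8×1 = 251
Boston: 17×1 + 14×0 + 17×3 + 8×1 + 16×3 + 11×2 + 12×2 + 8×4 = 202
Chicago: 17×4 + 14×3 + 17×2 + 8×2 + 16×0 + 11×3 + 12×0 + 8×3 = 217
Austin: 17×0 + 14×2 + 17×1 + 8×3 + 16×1 + 11×4 + 12×1 + 8×0 = 141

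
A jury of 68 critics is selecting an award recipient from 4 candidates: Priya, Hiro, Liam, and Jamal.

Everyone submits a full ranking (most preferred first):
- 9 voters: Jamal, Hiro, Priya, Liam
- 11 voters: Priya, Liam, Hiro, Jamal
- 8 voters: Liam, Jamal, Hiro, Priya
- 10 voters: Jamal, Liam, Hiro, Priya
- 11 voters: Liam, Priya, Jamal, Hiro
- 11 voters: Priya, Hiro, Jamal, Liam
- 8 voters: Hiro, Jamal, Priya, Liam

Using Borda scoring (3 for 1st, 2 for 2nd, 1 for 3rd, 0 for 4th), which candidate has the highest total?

Priya: 9×1 + 11×3 + 8×0 + 10×0 + 11×2 + 11×3 + 8×1 = 105
Hiro: 9×2 + 11×1 + 8×1 + 10×1 + 11×0 + 11×2 + 8×3 = 93
Liam: 9×0 + 11×2 + 8×3 + 10×2 + 11×3 + 11×0 + 8×0 = 99
Jamal: 9×3 + 11×0 + 8×2 + 10×3 + 11×1 + 11×1 + 8×2 = 111

Jamal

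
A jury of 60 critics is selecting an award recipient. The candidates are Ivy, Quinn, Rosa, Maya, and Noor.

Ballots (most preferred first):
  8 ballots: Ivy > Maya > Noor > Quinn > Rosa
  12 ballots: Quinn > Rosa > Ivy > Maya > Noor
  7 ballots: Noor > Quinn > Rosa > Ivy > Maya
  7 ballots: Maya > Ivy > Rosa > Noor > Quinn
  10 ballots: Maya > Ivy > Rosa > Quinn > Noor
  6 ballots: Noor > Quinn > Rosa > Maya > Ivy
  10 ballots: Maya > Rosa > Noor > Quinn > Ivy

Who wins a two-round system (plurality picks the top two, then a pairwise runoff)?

Maya

Round 1 first-place votes: Ivy 8, Quinn 12, Rosa 0, Maya 27, Noor 13. Maya and Noor advance.
Runoff: Maya is ranked above Noor on 47 ballots, Noor above Maya on 13.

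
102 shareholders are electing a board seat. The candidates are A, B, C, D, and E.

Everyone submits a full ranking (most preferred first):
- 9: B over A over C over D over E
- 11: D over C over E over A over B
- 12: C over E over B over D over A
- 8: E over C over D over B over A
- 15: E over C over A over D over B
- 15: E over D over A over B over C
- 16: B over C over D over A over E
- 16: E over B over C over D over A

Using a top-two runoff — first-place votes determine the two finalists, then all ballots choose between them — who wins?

Round 1 first-place votes: A 0, B 25, C 12, D 11, E 54. E and B advance.
Runoff: E is ranked above B on 77 ballots, B above E on 25.

E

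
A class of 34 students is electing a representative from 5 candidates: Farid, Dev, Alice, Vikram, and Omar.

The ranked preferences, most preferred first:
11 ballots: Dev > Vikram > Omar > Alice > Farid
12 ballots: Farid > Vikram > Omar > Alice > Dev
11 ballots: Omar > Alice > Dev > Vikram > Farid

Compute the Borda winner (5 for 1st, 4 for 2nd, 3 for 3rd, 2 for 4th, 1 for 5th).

Omar

Farid: 11×1 + 12×5 + 11×1 = 82
Dev: 11×5 + 12×1 + 11×3 = 100
Alice: 11×2 + 12×2 + 11×4 = 90
Vikram: 11×4 + 12×4 + 11×2 = 114
Omar: 11×3 + 12×3 + 11×5 = 124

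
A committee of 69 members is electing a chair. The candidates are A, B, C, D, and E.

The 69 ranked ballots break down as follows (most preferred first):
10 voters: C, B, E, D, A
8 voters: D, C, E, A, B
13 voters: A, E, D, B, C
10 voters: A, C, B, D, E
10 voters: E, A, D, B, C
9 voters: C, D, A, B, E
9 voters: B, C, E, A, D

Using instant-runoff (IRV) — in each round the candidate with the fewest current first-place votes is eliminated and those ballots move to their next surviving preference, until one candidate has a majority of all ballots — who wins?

C

Round 1: A 23, B 9, C 19, D 8, E 10. D eliminated.
Round 2: A 23, B 9, C 27, E 10. B eliminated.
Round 3: A 23, C 36, E 10. C has a majority (≥35).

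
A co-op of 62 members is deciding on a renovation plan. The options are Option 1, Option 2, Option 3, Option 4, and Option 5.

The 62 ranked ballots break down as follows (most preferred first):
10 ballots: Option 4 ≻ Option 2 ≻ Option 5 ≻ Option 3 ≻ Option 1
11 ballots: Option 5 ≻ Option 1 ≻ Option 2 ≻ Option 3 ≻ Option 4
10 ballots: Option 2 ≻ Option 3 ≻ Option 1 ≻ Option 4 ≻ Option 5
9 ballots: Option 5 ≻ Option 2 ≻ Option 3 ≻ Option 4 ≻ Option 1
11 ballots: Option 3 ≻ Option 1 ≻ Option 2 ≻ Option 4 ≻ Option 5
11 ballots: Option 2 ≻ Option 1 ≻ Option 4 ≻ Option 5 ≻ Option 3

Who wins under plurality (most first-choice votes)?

First-place votes: Option 1 0, Option 2 21, Option 3 11, Option 4 10, Option 5 20.

Option 2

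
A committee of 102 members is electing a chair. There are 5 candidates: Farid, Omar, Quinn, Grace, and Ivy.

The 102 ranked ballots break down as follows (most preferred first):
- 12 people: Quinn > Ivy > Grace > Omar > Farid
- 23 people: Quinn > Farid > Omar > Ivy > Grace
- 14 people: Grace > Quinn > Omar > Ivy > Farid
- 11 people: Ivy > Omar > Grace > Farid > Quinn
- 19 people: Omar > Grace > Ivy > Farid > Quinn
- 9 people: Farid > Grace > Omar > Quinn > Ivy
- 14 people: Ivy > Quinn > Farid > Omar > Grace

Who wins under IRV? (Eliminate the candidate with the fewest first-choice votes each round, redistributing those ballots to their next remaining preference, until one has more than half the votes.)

Round 1: Farid 9, Omar 19, Quinn 35, Grace 14, Ivy 25. Farid eliminated.
Round 2: Omar 19, Quinn 35, Grace 23, Ivy 25. Omar eliminated.
Round 3: Quinn 35, Grace 42, Ivy 25. Ivy eliminated.
Round 4: Quinn 49, Grace 53. Grace has a majority (≥52).

Grace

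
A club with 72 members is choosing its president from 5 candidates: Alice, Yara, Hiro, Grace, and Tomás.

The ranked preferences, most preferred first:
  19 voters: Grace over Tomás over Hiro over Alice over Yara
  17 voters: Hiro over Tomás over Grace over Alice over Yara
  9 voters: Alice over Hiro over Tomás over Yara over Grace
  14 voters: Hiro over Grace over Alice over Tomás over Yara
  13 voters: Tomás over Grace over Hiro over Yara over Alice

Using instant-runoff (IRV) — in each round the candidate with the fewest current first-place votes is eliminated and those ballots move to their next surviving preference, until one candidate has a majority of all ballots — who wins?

Hiro

Round 1: Alice 9, Yara 0, Hiro 31, Grace 19, Tomás 13. Yara eliminated.
Round 2: Alice 9, Hiro 31, Grace 19, Tomás 13. Alice eliminated.
Round 3: Hiro 40, Grace 19, Tomás 13. Hiro has a majority (≥37).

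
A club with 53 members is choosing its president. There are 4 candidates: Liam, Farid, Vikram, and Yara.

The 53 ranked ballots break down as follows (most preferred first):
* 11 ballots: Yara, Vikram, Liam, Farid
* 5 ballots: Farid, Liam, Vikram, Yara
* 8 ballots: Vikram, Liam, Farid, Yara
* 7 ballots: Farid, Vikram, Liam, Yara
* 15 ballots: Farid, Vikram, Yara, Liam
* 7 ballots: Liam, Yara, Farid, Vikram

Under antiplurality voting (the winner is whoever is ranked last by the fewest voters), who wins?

Last-place votes: Liam 15, Farid 11, Vikram 7, Yara 20.

Vikram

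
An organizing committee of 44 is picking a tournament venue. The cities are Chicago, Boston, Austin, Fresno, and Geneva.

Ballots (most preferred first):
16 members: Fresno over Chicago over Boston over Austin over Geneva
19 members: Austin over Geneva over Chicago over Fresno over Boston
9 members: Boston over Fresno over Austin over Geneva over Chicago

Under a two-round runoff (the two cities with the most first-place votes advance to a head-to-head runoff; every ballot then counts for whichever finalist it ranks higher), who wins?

Fresno

Round 1 first-place votes: Chicago 0, Boston 9, Austin 19, Fresno 16, Geneva 0. Austin and Fresno advance.
Runoff: Austin is ranked above Fresno on 19 ballots, Fresno above Austin on 25.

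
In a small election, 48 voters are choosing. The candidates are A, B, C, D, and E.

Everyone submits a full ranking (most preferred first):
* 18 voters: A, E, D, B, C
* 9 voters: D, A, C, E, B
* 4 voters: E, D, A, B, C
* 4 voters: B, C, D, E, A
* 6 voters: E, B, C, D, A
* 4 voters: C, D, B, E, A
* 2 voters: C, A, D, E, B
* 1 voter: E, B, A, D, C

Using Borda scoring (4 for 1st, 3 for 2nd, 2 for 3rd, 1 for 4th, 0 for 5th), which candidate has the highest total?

A: 18×4 + 9×3 + 4×2 + 4×0 + 6×0 + 4×0 + 2×3 + 1×2 = 115
B: 18×1 + 9×0 + 4×1 + 4×4 + 6×3 + 4×2 + 2×0 + 1×3 = 67
C: 18×0 + 9×2 + 4×0 + 4×3 + 6×2 + 4×4 + 2×4 + 1×0 = 66
D: 18×2 + 9×4 + 4×3 + 4×2 + 6×1 + 4×3 + 2×2 + 1×1 = 115
E: 18×3 + 9×1 + 4×4 + 4×1 + 6×4 + 4×1 + 2×1 + 1×4 = 117

E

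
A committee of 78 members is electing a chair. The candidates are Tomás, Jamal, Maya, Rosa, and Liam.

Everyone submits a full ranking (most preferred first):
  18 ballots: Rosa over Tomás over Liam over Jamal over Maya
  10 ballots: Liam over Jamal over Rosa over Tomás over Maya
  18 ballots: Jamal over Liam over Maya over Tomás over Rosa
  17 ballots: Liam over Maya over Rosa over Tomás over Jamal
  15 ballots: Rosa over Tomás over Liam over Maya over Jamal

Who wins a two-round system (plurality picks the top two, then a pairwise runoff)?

Liam

Round 1 first-place votes: Tomás 0, Jamal 18, Maya 0, Rosa 33, Liam 27. Rosa and Liam advance.
Runoff: Rosa is ranked above Liam on 33 ballots, Liam above Rosa on 45.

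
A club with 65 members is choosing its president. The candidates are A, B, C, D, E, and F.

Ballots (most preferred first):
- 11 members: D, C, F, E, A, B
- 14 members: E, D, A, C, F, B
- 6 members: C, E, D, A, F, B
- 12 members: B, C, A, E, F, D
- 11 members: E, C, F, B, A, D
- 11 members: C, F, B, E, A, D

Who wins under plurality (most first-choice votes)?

First-place votes: A 0, B 12, C 17, D 11, E 25, F 0.

E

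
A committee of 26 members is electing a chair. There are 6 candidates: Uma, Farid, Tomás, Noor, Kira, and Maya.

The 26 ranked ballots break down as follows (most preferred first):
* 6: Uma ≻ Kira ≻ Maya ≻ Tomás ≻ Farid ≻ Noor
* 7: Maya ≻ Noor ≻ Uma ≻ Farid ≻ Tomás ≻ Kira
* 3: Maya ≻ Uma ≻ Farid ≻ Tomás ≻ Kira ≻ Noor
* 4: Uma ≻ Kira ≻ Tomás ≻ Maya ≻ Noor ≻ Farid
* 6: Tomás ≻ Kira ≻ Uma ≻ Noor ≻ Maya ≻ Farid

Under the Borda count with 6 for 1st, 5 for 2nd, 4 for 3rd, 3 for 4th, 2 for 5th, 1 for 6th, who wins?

Uma

Uma: 6×6 + 7×4 + 3×5 + 4×6 + 6×4 = 127
Farid: 6×2 + 7×3 + 3×4 + 4×1 + 6×1 = 55
Tomás: 6×3 + 7×2 + 3×3 + 4×4 + 6×6 = 93
Noor: 6×1 + 7×5 + 3×1 + 4×2 + 6×3 = 70
Kira: 6×5 + 7×1 + 3×2 + 4×5 + 6×5 = 93
Maya: 6×4 + 7×6 + 3×6 + 4×3 + 6×2 = 108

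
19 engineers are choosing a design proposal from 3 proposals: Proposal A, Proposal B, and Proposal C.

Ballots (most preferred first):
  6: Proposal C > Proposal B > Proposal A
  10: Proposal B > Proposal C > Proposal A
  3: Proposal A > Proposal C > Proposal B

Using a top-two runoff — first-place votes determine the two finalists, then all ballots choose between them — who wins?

Proposal B

Round 1 first-place votes: Proposal A 3, Proposal B 10, Proposal C 6. Proposal B and Proposal C advance.
Runoff: Proposal B is ranked above Proposal C on 10 ballots, Proposal C above Proposal B on 9.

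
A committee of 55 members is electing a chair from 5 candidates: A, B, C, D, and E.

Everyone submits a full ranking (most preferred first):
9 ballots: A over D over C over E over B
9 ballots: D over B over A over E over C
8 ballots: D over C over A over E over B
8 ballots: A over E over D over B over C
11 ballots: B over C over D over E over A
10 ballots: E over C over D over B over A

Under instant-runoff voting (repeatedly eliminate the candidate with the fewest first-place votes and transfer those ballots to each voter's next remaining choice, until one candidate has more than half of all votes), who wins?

D

Round 1: A 17, B 11, C 0, D 17, E 10. C eliminated.
Round 2: A 17, B 11, D 17, E 10. E eliminated.
Round 3: A 17, B 11, D 27. B eliminated.
Round 4: A 17, D 38. D has a majority (≥28).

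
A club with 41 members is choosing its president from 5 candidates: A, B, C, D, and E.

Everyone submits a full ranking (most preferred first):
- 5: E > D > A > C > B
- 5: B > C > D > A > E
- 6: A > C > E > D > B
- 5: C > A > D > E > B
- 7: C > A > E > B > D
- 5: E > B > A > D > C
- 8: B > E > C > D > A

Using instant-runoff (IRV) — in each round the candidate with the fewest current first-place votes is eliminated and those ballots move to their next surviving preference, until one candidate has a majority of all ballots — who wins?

Round 1: A 6, B 13, C 12, D 0, E 10. D eliminated.
Round 2: A 6, B 13, C 12, E 10. A eliminated.
Round 3: B 13, C 18, E 10. E eliminated.
Round 4: B 18, C 23. C has a majority (≥21).

C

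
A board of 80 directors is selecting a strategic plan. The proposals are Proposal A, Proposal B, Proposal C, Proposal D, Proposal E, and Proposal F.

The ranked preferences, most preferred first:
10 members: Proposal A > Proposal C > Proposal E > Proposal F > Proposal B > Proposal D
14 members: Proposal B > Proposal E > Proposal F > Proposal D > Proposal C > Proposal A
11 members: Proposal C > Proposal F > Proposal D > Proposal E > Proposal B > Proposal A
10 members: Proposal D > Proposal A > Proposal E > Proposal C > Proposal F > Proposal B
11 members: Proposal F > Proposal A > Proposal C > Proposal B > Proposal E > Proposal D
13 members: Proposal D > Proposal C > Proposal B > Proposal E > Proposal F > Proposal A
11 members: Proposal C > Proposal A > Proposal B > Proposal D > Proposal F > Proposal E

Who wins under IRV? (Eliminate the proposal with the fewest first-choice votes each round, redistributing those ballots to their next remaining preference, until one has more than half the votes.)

Round 1: Proposal A 10, Proposal B 14, Proposal C 22, Proposal D 23, Proposal E 0, Proposal F 11. Proposal E eliminated.
Round 2: Proposal A 10, Proposal B 14, Proposal C 22, Proposal D 23, Proposal F 11. Proposal A eliminated.
Round 3: Proposal B 14, Proposal C 32, Proposal D 23, Proposal F 11. Proposal F eliminated.
Round 4: Proposal B 14, Proposal C 43, Proposal D 23. Proposal C has a majority (≥41).

Proposal C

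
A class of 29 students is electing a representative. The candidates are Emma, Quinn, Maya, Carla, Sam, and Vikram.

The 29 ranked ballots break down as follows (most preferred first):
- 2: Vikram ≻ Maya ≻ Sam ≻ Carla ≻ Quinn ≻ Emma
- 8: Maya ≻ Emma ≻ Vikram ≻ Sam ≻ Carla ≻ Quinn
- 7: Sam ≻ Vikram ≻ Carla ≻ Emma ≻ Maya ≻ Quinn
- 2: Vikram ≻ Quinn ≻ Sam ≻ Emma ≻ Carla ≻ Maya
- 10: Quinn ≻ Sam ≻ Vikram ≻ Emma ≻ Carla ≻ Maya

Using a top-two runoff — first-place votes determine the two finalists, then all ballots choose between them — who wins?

Maya

Round 1 first-place votes: Emma 0, Quinn 10, Maya 8, Carla 0, Sam 7, Vikram 4. Quinn and Maya advance.
Runoff: Quinn is ranked above Maya on 12 ballots, Maya above Quinn on 17.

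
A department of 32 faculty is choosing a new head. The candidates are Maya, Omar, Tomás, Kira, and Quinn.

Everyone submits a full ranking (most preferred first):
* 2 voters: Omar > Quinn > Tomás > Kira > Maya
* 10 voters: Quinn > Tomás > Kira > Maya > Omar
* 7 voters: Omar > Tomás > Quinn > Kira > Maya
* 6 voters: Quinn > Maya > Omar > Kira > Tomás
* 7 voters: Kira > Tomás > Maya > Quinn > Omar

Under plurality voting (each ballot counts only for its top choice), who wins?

First-place votes: Maya 0, Omar 9, Tomás 0, Kira 7, Quinn 16.

Quinn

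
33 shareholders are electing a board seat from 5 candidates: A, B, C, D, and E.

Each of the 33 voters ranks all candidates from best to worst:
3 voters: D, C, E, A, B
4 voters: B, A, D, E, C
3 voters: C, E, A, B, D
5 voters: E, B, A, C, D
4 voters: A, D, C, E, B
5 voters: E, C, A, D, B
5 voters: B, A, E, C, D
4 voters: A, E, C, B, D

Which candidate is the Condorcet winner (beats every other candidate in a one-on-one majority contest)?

A

A vs B: 19–14
A vs C: 22–11
A vs D: 30–3
A vs E: 17–16
A beats every other candidate.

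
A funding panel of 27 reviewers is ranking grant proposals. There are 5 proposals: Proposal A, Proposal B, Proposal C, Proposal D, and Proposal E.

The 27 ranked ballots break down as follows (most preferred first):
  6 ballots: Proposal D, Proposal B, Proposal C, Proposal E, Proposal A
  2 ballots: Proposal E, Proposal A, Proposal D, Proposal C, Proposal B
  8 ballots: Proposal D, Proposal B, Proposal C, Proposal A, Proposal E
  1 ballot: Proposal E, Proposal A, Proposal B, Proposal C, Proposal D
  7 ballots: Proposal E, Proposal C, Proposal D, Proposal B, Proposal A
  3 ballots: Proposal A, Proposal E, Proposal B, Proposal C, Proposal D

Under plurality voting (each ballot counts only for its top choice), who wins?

First-place votes: Proposal A 3, Proposal B 0, Proposal C 0, Proposal D 14, Proposal E 10.

Proposal D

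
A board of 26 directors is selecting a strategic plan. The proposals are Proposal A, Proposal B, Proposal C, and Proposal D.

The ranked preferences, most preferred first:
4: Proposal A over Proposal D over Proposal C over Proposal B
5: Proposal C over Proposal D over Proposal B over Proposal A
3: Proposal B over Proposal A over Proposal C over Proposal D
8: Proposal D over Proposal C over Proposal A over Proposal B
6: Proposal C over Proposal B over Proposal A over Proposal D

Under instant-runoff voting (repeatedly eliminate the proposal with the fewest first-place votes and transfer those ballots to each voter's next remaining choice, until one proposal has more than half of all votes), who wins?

Round 1: Proposal A 4, Proposal B 3, Proposal C 11, Proposal D 8. Proposal B eliminated.
Round 2: Proposal A 7, Proposal C 11, Proposal D 8. Proposal A eliminated.
Round 3: Proposal C 14, Proposal D 12. Proposal C has a majority (≥14).

Proposal C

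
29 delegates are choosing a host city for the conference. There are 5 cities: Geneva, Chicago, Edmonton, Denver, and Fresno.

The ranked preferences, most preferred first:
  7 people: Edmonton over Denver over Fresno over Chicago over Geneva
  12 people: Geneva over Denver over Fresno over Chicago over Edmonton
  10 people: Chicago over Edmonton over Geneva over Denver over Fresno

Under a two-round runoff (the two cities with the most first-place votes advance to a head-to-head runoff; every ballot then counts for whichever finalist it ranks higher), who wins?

Chicago

Round 1 first-place votes: Geneva 12, Chicago 10, Edmonton 7, Denver 0, Fresno 0. Geneva and Chicago advance.
Runoff: Geneva is ranked above Chicago on 12 ballots, Chicago above Geneva on 17.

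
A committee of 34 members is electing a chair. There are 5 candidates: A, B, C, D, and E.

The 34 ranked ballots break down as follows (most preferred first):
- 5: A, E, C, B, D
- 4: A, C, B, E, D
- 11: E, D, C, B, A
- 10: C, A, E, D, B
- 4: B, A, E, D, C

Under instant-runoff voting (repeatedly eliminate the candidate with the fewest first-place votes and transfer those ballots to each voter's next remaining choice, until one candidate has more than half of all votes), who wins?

A

Round 1: A 9, B 4, C 10, D 0, E 11. D eliminated.
Round 2: A 9, B 4, C 10, E 11. B eliminated.
Round 3: A 13, C 10, E 11. C eliminated.
Round 4: A 23, E 11. A has a majority (≥18).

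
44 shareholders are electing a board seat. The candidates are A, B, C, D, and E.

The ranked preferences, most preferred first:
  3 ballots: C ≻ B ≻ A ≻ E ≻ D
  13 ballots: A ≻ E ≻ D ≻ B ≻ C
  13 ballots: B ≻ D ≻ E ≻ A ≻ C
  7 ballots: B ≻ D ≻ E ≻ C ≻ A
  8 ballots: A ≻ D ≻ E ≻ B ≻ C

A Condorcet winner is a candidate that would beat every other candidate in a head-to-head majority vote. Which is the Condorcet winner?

B vs A: 23–21
B vs C: 41–3
B vs D: 23–21
B vs E: 23–21
B beats every other candidate.

B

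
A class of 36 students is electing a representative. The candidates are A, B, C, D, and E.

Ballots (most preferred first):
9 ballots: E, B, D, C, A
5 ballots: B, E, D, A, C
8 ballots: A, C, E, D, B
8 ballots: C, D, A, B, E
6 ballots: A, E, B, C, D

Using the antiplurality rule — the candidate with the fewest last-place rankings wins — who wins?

Last-place votes: A 9, B 8, C 5, D 6, E 8.

C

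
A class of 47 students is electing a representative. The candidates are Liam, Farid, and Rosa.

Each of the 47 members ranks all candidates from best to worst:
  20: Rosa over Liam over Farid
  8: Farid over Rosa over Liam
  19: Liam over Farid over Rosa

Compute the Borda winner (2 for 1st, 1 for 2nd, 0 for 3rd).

Liam

Liam: 20×1 + 8×0 + 19×2 = 58
Farid: 20×0 + 8×2 + 19×1 = 35
Rosa: 20×2 + 8×1 + 19×0 = 48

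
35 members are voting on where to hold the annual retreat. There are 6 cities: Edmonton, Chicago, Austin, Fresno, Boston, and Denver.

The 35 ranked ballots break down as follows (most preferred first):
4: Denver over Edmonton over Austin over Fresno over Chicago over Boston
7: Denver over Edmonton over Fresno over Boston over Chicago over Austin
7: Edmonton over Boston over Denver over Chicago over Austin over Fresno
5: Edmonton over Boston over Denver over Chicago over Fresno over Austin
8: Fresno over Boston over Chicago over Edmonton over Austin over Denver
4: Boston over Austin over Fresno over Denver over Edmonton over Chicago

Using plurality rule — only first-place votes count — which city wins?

First-place votes: Edmonton 12, Chicago 0, Austin 0, Fresno 8, Boston 4, Denver 11.

Edmonton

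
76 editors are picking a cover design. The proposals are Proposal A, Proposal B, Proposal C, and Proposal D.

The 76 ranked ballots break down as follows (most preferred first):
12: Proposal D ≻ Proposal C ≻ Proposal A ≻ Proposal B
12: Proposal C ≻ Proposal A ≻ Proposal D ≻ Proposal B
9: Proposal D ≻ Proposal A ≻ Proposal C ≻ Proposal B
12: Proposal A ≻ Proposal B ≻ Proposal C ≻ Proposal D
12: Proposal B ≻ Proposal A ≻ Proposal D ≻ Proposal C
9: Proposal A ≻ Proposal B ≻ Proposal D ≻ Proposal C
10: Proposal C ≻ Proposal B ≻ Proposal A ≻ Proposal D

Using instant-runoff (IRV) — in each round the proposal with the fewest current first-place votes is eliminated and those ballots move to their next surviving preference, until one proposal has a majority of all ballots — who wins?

Round 1: Proposal A 21, Proposal B 12, Proposal C 22, Proposal D 21. Proposal B eliminated.
Round 2: Proposal A 33, Proposal C 22, Proposal D 21. Proposal D eliminated.
Round 3: Proposal A 42, Proposal C 34. Proposal A has a majority (≥39).

Proposal A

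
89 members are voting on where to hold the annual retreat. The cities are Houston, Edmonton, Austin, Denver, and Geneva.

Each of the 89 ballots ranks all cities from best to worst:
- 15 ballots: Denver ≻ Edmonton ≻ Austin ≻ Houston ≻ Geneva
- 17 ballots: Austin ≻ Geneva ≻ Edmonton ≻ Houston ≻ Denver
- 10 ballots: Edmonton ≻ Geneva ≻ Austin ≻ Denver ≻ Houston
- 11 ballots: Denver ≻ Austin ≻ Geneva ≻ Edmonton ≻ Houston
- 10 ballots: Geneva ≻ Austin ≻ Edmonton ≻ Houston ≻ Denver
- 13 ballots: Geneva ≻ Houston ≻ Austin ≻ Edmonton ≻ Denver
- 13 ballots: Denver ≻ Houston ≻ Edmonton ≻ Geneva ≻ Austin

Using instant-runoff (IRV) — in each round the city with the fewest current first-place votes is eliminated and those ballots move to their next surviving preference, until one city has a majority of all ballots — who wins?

Round 1: Houston 0, Edmonton 10, Austin 17, Denver 39, Geneva 23. Houston eliminated.
Round 2: Edmonton 10, Austin 17, Denver 39, Geneva 23. Edmonton eliminated.
Round 3: Austin 17, Denver 39, Geneva 33. Austin eliminated.
Round 4: Denver 39, Geneva 50. Geneva has a majority (≥45).

Geneva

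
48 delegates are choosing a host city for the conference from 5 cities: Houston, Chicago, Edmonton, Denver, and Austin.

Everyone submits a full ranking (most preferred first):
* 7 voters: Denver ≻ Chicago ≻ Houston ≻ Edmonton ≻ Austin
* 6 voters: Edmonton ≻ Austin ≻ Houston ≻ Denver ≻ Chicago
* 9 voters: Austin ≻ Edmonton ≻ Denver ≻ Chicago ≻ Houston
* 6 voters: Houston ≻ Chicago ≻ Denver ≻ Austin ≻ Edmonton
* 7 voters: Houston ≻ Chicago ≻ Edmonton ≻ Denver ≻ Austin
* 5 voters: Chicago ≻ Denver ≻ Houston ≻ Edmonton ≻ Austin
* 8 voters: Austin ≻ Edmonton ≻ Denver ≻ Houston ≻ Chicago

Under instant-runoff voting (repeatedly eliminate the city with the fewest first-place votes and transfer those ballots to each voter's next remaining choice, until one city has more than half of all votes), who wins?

Round 1: Houston 13, Chicago 5, Edmonton 6, Denver 7, Austin 17. Chicago eliminated.
Round 2: Houston 13, Edmonton 6, Denver 12, Austin 17. Edmonton eliminated.
Round 3: Houston 13, Denver 12, Austin 23. Denver eliminated.
Round 4: Houston 25, Austin 23. Houston has a majority (≥25).

Houston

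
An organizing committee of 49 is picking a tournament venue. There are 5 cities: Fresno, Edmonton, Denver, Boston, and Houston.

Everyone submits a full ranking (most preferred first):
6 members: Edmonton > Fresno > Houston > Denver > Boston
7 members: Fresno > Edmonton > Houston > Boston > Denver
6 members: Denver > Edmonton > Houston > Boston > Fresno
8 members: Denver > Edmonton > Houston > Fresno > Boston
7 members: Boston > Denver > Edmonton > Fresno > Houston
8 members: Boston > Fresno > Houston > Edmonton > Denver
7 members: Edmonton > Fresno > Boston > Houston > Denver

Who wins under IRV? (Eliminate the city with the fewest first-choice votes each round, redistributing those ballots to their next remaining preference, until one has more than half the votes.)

Edmonton

Round 1: Fresno 7, Edmonton 13, Denver 14, Boston 15, Houston 0. Houston eliminated.
Round 2: Fresno 7, Edmonton 13, Denver 14, Boston 15. Fresno eliminated.
Round 3: Edmonton 20, Denver 14, Boston 15. Denver eliminated.
Round 4: Edmonton 34, Boston 15. Edmonton has a majority (≥25).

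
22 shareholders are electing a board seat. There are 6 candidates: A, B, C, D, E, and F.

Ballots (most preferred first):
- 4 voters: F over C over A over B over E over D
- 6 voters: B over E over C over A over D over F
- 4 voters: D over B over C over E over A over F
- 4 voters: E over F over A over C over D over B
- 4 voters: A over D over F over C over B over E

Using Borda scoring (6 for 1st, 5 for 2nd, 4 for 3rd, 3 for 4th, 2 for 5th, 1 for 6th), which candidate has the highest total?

A: 4×4 + 6×3 + 4×2 + 4×4 + 4×6 = 82
B: 4×3 + 6×6 + 4×5 + 4×1 + 4×2 = 80
C: 4×5 + 6×4 + 4×4 + 4×3 + 4×3 = 84
D: 4×1 + 6×2 + 4×6 + 4×2 + 4×5 = 68
E: 4×2 + 6×5 + 4×3 + 4×6 + 4×1 = 78
F: 4×6 + 6×1 + 4×1 + 4×5 + 4×4 = 70

C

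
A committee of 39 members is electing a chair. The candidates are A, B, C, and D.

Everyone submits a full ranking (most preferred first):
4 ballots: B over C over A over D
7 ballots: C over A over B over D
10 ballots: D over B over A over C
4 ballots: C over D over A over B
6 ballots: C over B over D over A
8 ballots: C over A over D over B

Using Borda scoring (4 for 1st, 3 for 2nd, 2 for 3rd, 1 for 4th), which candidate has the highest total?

A: 4×2 + 7×3 + 10×2 + 4×2 + 6×1 + 8×3 = 87
B: 4×4 + 7×2 + 10×3 + 4×1 + 6×3 + 8×1 = 90
C: 4×3 + 7×4 + 10×1 + 4×4 + 6×4 + 8×4 = 122
D: 4×1 + 7×1 + 10×4 + 4×3 + 6×2 + 8×2 = 91

C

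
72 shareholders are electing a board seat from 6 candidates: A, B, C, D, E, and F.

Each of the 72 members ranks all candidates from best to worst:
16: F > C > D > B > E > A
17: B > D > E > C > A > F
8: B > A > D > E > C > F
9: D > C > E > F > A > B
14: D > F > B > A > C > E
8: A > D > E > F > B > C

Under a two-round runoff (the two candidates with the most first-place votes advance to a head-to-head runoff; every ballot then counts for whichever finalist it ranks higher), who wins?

Round 1 first-place votes: A 8, B 25, C 0, D 23, E 0, F 16. B and D advance.
Runoff: B is ranked above D on 25 ballots, D above B on 47.

D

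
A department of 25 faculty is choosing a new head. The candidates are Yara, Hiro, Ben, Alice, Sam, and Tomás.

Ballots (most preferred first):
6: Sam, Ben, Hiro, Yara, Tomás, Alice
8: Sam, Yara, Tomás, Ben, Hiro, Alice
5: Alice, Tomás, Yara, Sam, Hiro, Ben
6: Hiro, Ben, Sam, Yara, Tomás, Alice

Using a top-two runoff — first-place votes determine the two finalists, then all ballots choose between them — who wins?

Sam

Round 1 first-place votes: Yara 0, Hiro 6, Ben 0, Alice 5, Sam 14, Tomás 0. Sam and Hiro advance.
Runoff: Sam is ranked above Hiro on 19 ballots, Hiro above Sam on 6.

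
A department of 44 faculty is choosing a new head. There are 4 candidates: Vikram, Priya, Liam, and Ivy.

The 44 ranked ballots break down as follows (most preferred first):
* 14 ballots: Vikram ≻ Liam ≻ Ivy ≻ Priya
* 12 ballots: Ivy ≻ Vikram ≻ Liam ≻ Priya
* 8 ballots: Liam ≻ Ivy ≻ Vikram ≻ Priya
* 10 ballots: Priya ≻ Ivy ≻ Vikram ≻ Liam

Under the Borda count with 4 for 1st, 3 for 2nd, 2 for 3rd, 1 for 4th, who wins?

Ivy

Vikram: 14×4 + 12×3 + 8×2 + 10×2 = 128
Priya: 14×1 + 12×1 + 8×1 + 10×4 = 74
Liam: 14×3 + 12×2 + 8×4 + 10×1 = 108
Ivy: 14×2 + 12×4 + 8×3 + 10×3 = 130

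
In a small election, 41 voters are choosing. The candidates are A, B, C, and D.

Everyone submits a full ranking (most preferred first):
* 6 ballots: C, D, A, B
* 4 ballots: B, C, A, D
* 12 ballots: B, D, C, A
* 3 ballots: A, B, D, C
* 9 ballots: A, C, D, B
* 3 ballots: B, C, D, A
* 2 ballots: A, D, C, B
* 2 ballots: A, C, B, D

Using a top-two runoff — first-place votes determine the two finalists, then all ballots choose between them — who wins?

Round 1 first-place votes: A 16, B 19, C 6, D 0. B and A advance.
Runoff: B is ranked above A on 19 ballots, A above B on 22.

A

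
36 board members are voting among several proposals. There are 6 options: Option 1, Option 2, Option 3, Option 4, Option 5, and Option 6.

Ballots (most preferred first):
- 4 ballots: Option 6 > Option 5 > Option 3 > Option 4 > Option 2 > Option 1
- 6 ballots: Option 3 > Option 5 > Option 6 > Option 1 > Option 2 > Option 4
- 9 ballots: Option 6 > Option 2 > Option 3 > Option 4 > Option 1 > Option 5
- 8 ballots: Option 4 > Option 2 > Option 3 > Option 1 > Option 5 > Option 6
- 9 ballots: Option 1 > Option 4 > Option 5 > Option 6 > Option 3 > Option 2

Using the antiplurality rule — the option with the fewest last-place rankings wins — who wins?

Last-place votes: Option 1 4, Option 2 9, Option 3 0, Option 4 6, Option 5 9, Option 6 8.

Option 3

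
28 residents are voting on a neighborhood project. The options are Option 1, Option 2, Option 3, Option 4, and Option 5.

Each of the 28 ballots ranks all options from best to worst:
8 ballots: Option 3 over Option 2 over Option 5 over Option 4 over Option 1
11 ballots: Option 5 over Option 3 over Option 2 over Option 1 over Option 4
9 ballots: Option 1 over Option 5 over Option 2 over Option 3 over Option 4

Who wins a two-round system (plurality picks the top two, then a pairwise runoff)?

Round 1 first-place votes: Option 1 9, Option 2 0, Option 3 8, Option 4 0, Option 5 11. Option 5 and Option 1 advance.
Runoff: Option 5 is ranked above Option 1 on 19 ballots, Option 1 above Option 5 on 9.

Option 5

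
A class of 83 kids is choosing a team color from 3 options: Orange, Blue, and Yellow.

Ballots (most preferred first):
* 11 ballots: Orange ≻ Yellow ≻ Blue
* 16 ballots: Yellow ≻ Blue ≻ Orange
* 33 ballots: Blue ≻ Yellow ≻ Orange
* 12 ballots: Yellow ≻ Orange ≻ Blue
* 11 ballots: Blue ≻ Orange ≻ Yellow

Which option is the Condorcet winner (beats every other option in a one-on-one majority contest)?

Blue vs Orange: 60–23
Blue vs Yellow: 44–39
Blue beats every other option.

Blue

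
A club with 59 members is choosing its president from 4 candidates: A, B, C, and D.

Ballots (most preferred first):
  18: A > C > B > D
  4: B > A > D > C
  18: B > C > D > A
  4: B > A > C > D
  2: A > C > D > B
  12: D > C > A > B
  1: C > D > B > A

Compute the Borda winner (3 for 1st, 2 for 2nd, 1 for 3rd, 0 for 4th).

A: 18×3 + 4×2 + 18×0 + 4×2 + 2×3 + 12×1 + 1×0 = 88
B: 18×1 + 4×3 + 18×3 + 4×3 + 2×0 + 12×0 + 1×1 = 97
C: 18×2 + 4×0 + 18×2 + 4×1 + 2×2 + 12×2 + 1×3 = 107
D: 18×0 + 4×1 + 18×1 + 4×0 + 2×1 + 12×3 + 1×2 = 62

C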